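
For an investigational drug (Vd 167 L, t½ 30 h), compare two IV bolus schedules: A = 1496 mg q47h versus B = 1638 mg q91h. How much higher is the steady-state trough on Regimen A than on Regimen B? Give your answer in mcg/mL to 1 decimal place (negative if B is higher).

3.2 mcg/mL

Regimen A: f = (1/2)^(47/30) ≈ 0.3376; Cmin,ss = (1496/167)·f/(1−f) ≈ 4.566 mcg/mL.
Regimen B: f = (1/2)^(91/30) ≈ 0.1221; Cmin,ss = (1638/167)·f/(1−f) ≈ 1.364 mcg/mL.
Difference ≈ 4.566 − 1.364 ≈ 3.202 mcg/mL.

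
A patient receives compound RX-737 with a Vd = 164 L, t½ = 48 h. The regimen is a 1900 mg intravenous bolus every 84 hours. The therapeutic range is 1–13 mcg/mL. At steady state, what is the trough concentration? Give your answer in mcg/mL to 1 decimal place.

Over one 84-h interval, 84/48 ≈ 1.75 half-lives elapse, leaving f ≈ 0.2973 of each dose.
Single-dose peak C₀ = D/Vd = 1900/164 ≈ 11.585 mcg/mL.
Steady-state trough Cmin,ss = C₀·f/(1−f) ≈ 11.585 × 0.2973/0.7027 ≈ 4.901 mcg/mL.
Trough 4.9 mcg/mL vs MEC 1 mcg/mL: adequate.

4.9 mcg/mL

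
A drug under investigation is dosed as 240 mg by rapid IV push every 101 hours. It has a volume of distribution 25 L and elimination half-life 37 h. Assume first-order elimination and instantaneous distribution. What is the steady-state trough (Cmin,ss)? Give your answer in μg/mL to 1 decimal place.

τ/t½ = 101/37 ≈ 2.7297, so fraction remaining f = (1/2)^(101/37) ≈ 0.1508.
Each bolus raises the concentration by D/Vd = 240/25 ≈ 9.600 μg/mL.
Steady-state trough Cmin,ss = C₀·f/(1−f) ≈ 9.600 × 0.1508/0.8492 ≈ 1.705 μg/mL.

1.7 μg/mL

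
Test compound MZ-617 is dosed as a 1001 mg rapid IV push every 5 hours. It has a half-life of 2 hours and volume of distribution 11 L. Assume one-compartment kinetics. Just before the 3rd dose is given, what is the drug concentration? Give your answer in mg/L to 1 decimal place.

f = (1/2)^(τ/t½) = (1/2)^(5/2) ≈ 0.1768.
C₀ = D/Vd = 1001/11 ≈ 91.000 mg/L.
Before the 3rd dose, 2 doses have been given. Superposition: Cmin = C₀·(f + f²).
≈ 91.000 × (0.1768 + 0.0313) ≈ 91.000 × 0.2081 ≈ 18.937 mg/L.

18.9 mg/L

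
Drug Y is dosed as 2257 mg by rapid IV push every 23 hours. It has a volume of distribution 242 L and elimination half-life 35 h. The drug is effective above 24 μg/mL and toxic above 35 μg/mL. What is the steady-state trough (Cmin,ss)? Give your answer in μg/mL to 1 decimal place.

τ/t½ = 23/35 ≈ 0.65714, so fraction remaining f = (1/2)^(23/35) ≈ 0.6341.
Accumulation ratio R = 1/(1 − f) ≈ 1/0.3659 ≈ 2.7330.
Each bolus raises the concentration by D/Vd = 2257/242 ≈ 9.326 μg/mL.
Cmax,ss = C₀/(1 − f) ≈ 9.326/0.3659 ≈ 25.488 μg/mL.
Steady-state trough Cmin,ss = Cmax,ss·f ≈ 25.488 × 0.6341 ≈ 16.162 μg/mL.
Trough 16.2 μg/mL vs MEC 24 μg/mL: subtherapeutic.

16.2 μg/mL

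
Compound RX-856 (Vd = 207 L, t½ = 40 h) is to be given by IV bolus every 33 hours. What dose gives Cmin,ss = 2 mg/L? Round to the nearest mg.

τ/t½ = 33/40 ≈ 0.825, so f = (1/2)^(33/40) ≈ 0.564482.
Cmin,ss = (D/Vd)·f/(1−f), so D = Cmin,ss·Vd·(1−f)/f.
D = 2 × 207 × (1−f)/f ≈ 2 × 207 × 0.77154 ≈ 319.42 mg.

319 mg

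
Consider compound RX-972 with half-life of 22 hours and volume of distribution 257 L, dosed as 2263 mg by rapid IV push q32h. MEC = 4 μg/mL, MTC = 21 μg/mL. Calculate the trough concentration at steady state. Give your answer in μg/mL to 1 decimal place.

Over one 32-h interval, 32/22 ≈ 1.4545 half-lives elapse, leaving f ≈ 0.3649 of each dose.
Single-dose peak C₀ = D/Vd = 2263/257 ≈ 8.805 μg/mL.
Steady-state trough Cmin,ss = C₀·f/(1−f) ≈ 8.805 × 0.3649/0.6351 ≈ 5.059 μg/mL.
Trough 5.1 μg/mL vs MEC 4 μg/mL: adequate.

5.1 μg/mL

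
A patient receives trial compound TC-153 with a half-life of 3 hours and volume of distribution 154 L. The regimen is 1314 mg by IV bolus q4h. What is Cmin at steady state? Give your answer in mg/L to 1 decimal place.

5.6 mg/L

τ/t½ = 4/3 ≈ 1.3333, so fraction remaining f = (1/2)^(4/3) ≈ 0.3969.
Accumulation ratio R = 1/(1 − f) ≈ 1/0.6031 ≈ 1.6581.
Single-dose peak C₀ = D/Vd = 1314/154 ≈ 8.532 mg/L.
Steady-state peak Cmax,ss = C₀·R ≈ 8.532 × 1.6581 ≈ 14.147 mg/L.
One interval later, Cmin,ss = Cmax,ss·e^(−kτ) ≈ 14.147 × 0.3969 ≈ 5.615 mg/L.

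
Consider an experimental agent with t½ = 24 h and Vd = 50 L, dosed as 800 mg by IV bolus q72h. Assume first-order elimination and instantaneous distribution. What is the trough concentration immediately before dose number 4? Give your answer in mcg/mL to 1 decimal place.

2.3 mcg/mL

f = (1/2)^(τ/t½) = (1/2)^(72/24) ≈ 0.1250.
C₀ = D/Vd = 800/50 ≈ 16.000 mcg/mL.
Before the 4th dose, 3 doses have been given. Superposition: Cmin = C₀·(f + f² + … + f^3).
≈ 16.000 × (0.1250 + 0.0156 + 0.0020) ≈ 16.000 × 0.1426 ≈ 2.282 mcg/mL.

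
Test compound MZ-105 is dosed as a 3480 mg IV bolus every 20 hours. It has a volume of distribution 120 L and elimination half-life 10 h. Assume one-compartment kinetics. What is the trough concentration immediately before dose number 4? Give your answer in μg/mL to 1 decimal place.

f = (1/2)^(τ/t½) = (1/2)^(20/10) ≈ 0.2500.
C₀ = D/Vd = 3480/120 ≈ 29.000 μg/mL.
Before the 4th dose, 3 doses have been given. Superposition: Cmin = C₀·(f + f² + … + f^3).
≈ 29.000 × (0.2500 + 0.0625 + 0.0156) ≈ 29.000 × 0.3281 ≈ 9.515 μg/mL.

9.5 μg/mL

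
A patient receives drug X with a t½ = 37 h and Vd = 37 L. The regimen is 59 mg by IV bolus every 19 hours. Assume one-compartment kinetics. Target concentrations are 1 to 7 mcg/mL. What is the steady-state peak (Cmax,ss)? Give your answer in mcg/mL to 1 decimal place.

τ/t½ = 19/37 ≈ 0.51351, so fraction remaining f = (1/2)^(19/37) ≈ 0.7005.
Accumulation ratio R = 1/(1 − f) ≈ 1/0.2995 ≈ 3.3389.
Each bolus raises the concentration by D/Vd = 59/37 ≈ 1.595 mcg/mL.
Steady-state peak Cmax,ss = C₀·R ≈ 1.595 × 3.3389 ≈ 5.326 mcg/mL.
Peak 5.3 mcg/mL vs MTC 7 mcg/mL: below toxic threshold.

5.3 mcg/mL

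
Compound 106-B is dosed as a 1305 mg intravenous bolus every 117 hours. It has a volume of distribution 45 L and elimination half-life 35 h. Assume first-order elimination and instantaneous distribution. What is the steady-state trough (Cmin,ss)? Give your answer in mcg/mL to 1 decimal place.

3.2 mcg/mL

k = ln2/t½ = ln2/35 ≈ 0.019804 h⁻¹; fraction remaining f = e^(−kτ) = e^(−0.019804×117) ≈ 0.0986.
Each bolus raises the concentration by D/Vd = 1305/45 ≈ 29.000 mcg/mL.
Steady-state trough Cmin,ss = C₀·f/(1−f) ≈ 29.000 × 0.0986/0.9014 ≈ 3.172 mcg/mL.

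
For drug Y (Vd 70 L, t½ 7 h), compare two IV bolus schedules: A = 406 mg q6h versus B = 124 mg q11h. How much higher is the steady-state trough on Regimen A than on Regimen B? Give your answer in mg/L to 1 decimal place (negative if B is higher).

Regimen A: f = (1/2)^(6/7) ≈ 0.5520; Cmin,ss = (406/70)·f/(1−f) ≈ 7.146 mg/L.
Regimen B: f = (1/2)^(11/7) ≈ 0.3365; Cmin,ss = (124/70)·f/(1−f) ≈ 0.898 mg/L.
Difference ≈ 7.146 − 0.898 ≈ 6.248 mg/L.

6.2 mg/L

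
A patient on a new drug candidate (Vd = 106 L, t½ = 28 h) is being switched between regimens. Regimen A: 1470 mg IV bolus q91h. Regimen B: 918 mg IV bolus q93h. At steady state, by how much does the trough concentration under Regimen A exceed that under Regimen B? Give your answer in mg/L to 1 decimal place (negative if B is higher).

Regimen A: f = (1/2)^(91/28) ≈ 0.1051; Cmin,ss = (1470/106)·f/(1−f) ≈ 1.629 mg/L.
Regimen B: f = (1/2)^(93/28) ≈ 0.1000; Cmin,ss = (918/106)·f/(1−f) ≈ 0.962 mg/L.
Difference ≈ 1.629 − 0.962 ≈ 0.667 mg/L.

0.7 mg/L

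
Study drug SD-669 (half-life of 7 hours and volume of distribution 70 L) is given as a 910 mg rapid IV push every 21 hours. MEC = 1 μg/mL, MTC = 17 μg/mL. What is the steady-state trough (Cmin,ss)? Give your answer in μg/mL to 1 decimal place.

The dosing interval is 3 half-lives, so f = 2^(−3) = 0.125.
Accumulation ratio R = 1/(1 − f) = 1/0.875 = 8/7.
Single-dose peak C₀ = D/Vd = 910/70 = 13 μg/mL.
Steady-state peak Cmax,ss = C₀·R = 13 × 8/7 ≈ 14.857 μg/mL.
Steady-state trough Cmin,ss = Cmax,ss·f ≈ 14.857 × 0.125 ≈ 1.857 μg/mL.
Trough 1.9 μg/mL vs MEC 1 μg/mL: adequate.

1.9 μg/mL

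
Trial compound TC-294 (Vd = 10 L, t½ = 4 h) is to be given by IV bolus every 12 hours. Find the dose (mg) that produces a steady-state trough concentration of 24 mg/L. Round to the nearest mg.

τ/t½ = 12/4 ≈ 3, so f = (1/2)^(12/4) ≈ 0.125000.
Cmin,ss = (D/Vd)·f/(1−f), so D = Cmin,ss·Vd·(1−f)/f.
D = 24 × 10 × (1−f)/f ≈ 24 × 10 × 7.00000 ≈ 1680.00 mg.

1680 mg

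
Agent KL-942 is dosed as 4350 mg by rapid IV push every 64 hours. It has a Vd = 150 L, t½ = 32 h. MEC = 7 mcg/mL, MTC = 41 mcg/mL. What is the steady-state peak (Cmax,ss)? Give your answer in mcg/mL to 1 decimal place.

τ = 64 h = 2 half-lives, so f = (1/2)^2 = 0.25.
At steady state, R = 1/(1 − 0.25) = 4/3.
Single-dose peak C₀ = D/Vd = 4350/150 = 29 mcg/mL.
Steady-state peak Cmax,ss = C₀·R = 29 × 4/3 ≈ 38.667 mcg/mL.
Peak 38.7 mcg/mL vs MTC 41 mcg/mL: below toxic threshold.

38.7 mcg/mL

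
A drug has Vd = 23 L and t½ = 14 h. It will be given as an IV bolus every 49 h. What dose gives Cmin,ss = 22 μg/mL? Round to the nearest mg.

5219 mg

τ/t½ = 49/14 ≈ 3.5, so f = (1/2)^(49/14) ≈ 0.088388.
Cmin,ss = (D/Vd)·f/(1−f), so D = Cmin,ss·Vd·(1−f)/f.
D = 22 × 23 × (1−f)/f ≈ 22 × 23 × 10.31375 ≈ 5218.76 mg.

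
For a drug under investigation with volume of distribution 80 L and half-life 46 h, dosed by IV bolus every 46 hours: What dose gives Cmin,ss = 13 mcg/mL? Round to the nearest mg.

τ/t½ = 46/46 ≈ 1, so f = (1/2)^(46/46) ≈ 0.500000.
Cmin,ss = (D/Vd)·f/(1−f), so D = Cmin,ss·Vd·(1−f)/f.
D = 13 × 80 × (1−f)/f ≈ 13 × 80 × 1.00000 ≈ 1040.00 mg.

1040 mg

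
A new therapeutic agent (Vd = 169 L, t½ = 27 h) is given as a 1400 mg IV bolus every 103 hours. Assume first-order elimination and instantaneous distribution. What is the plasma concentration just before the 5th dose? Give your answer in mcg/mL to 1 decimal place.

f = (1/2)^(τ/t½) = (1/2)^(103/27) ≈ 0.0711.
C₀ = D/Vd = 1400/169 ≈ 8.284 mcg/mL.
Before the 5th dose, 4 doses have been given. Superposition: Cmin = C₀·(f + f² + … + f^4).
≈ 8.284 × (0.0711 + 0.0051 + 0.0004 + 0.0000) ≈ 8.284 × 0.0766 ≈ 0.635 mcg/mL.

0.6 mcg/mL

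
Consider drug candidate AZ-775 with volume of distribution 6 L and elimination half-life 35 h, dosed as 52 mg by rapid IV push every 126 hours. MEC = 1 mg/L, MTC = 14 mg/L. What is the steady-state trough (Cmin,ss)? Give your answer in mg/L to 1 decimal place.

0.8 mg/L

Over one 126-h interval, 126/35 ≈ 3.6 half-lives elapse, leaving f ≈ 0.0825 of each dose.
At steady state, accumulation factor R = 1/(1 − e^(−kτ)) ≈ 1.0899.
Each bolus raises the concentration by D/Vd = 52/6 ≈ 8.667 mg/L.
Cmax,ss = C₀/(1 − f) ≈ 8.667/0.9175 ≈ 9.446 mg/L.
One interval later, Cmin,ss = Cmax,ss·e^(−kτ) ≈ 9.446 × 0.0825 ≈ 0.779 mg/L.
Trough 0.8 mg/L vs MEC 1 mg/L: subtherapeutic.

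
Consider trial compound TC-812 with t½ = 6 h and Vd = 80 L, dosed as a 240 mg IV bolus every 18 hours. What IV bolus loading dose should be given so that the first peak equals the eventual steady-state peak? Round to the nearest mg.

274 mg

f = (1/2)^(18/6) ≈ 0.125000; accumulation ratio R = 1/(1−f) ≈ 1.14286.
Loading dose to hit Cmax,ss on first dose: D_load = D_maint·R ≈ 240 × 1.14286 ≈ 274.29 mg.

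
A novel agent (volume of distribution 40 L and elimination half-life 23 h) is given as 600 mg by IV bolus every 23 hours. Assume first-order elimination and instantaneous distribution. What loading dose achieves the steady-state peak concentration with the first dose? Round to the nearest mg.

f = (1/2)^(23/23) ≈ 0.500000; accumulation ratio R = 1/(1−f) ≈ 2.00000.
Loading dose to hit Cmax,ss on first dose: D_load = D_maint·R ≈ 600 × 2.00000 ≈ 1200.00 mg.

1200 mg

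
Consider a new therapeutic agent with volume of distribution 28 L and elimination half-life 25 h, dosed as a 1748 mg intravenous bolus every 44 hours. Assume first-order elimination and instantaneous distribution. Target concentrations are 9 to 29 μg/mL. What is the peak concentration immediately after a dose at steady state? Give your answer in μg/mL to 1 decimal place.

k = ln2/t½ = ln2/25 ≈ 0.027726 h⁻¹; fraction remaining f = e^(−kτ) = e^(−0.027726×44) ≈ 0.2952.
Accumulation ratio R = 1/(1 − f) ≈ 1/0.7048 ≈ 1.4188.
Single-dose peak C₀ = D/Vd = 1748/28 ≈ 62.429 μg/mL.
Steady-state peak Cmax,ss = C₀·R ≈ 62.429 × 1.4188 ≈ 88.574 μg/mL.
Peak 88.6 μg/mL vs MTC 29 μg/mL: exceeds toxic threshold.

88.6 μg/mL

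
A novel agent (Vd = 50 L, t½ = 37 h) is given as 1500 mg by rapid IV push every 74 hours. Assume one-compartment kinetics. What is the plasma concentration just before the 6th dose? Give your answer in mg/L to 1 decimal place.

10.0 mg/L

f = (1/2)^(τ/t½) = (1/2)^(74/37) ≈ 0.2500.
C₀ = D/Vd = 1500/50 ≈ 30.000 mg/L.
Before the 6th dose, 5 doses have been given. Superposition: Cmin = C₀·(f + f² + … + f^5).
≈ 30.000 × (0.2500 + 0.0625 + 0.0156 + 0.0039 + 0.0010) ≈ 30.000 × 0.3330 ≈ 9.990 mg/L.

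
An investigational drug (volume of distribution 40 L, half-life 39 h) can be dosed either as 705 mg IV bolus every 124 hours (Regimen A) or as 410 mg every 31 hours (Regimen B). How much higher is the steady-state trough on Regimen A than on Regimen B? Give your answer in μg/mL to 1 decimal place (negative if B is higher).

-11.8 μg/mL

Regimen A: f = (1/2)^(124/39) ≈ 0.1104; Cmin,ss = (705/40)·f/(1−f) ≈ 2.187 μg/mL.
Regimen B: f = (1/2)^(31/39) ≈ 0.5764; Cmin,ss = (410/40)·f/(1−f) ≈ 13.947 μg/mL.
Difference ≈ 2.187 − 13.947 ≈ -11.760 μg/mL.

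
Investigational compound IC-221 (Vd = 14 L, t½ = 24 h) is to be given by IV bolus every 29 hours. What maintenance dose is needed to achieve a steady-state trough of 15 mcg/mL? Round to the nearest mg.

τ/t½ = 29/24 ≈ 1.2083, so f = (1/2)^(29/24) ≈ 0.432768.
Cmin,ss = (D/Vd)·f/(1−f), so D = Cmin,ss·Vd·(1−f)/f.
D = 15 × 14 × (1−f)/f ≈ 15 × 14 × 1.31071 ≈ 275.25 mg.

275 mg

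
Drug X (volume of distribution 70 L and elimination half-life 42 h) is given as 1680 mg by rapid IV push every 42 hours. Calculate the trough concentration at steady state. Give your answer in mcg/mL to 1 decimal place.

The dosing interval is 1 half-life, so f = 2^(−1) = 0.5.
At steady state, R = 1/(1 − 0.5) = 2/1.
Single-dose peak C₀ = D/Vd = 1680/70 = 24 mcg/mL.
Steady-state peak Cmax,ss = C₀·R = 24 × 2/1 ≈ 48.000 mcg/mL.
Steady-state trough Cmin,ss = Cmax,ss·f ≈ 48.000 × 0.5 ≈ 24.000 mcg/mL.

24.0 mcg/mL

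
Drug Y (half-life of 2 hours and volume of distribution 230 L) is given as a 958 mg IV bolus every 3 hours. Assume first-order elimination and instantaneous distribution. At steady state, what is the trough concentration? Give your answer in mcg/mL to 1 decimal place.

k = ln2/t½ = ln2/2 ≈ 0.346574 h⁻¹; fraction remaining f = e^(−kτ) = e^(−0.346574×3) ≈ 0.3536.
Accumulation ratio R = 1/(1 − f) ≈ 1/0.6464 ≈ 1.5470.
Each bolus raises the concentration by D/Vd = 958/230 ≈ 4.165 mcg/mL.
Cmax,ss = C₀/(1 − f) ≈ 4.165/0.6464 ≈ 6.443 mcg/mL.
One interval later, Cmin,ss = Cmax,ss·e^(−kτ) ≈ 6.443 × 0.3536 ≈ 2.278 mcg/mL.

2.3 mcg/mL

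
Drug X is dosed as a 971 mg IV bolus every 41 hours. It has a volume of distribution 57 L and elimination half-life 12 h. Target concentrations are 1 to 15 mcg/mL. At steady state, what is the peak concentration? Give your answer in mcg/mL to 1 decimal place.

18.8 mcg/mL

k = ln2/t½ = ln2/12 ≈ 0.057762 h⁻¹; fraction remaining f = e^(−kτ) = e^(−0.057762×41) ≈ 0.0936.
Accumulation ratio R = 1/(1 − f) ≈ 1/0.9064 ≈ 1.1033.
Each bolus raises the concentration by D/Vd = 971/57 ≈ 17.035 mcg/mL.
Cmax,ss = C₀/(1 − f) ≈ 17.035/0.9064 ≈ 18.794 mcg/mL.
Peak 18.8 mcg/mL vs MTC 15 mcg/mL: exceeds toxic threshold.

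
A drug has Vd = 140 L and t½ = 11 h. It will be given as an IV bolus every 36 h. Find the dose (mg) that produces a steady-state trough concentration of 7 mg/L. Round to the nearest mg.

τ/t½ = 36/11 ≈ 3.2727, so f = (1/2)^(36/11) ≈ 0.103469.
Cmin,ss = (D/Vd)·f/(1−f), so D = Cmin,ss·Vd·(1−f)/f.
D = 7 × 140 × (1−f)/f ≈ 7 × 140 × 8.66473 ≈ 8491.44 mg.

8491 mg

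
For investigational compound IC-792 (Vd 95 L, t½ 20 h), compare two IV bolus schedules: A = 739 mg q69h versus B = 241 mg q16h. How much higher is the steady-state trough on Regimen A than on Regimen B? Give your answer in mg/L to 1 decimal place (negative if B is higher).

Regimen A: f = (1/2)^(69/20) ≈ 0.0915; Cmin,ss = (739/95)·f/(1−f) ≈ 0.783 mg/L.
Regimen B: f = (1/2)^(16/20) ≈ 0.5743; Cmin,ss = (241/95)·f/(1−f) ≈ 3.422 mg/L.
Difference ≈ 0.783 − 3.422 ≈ -2.639 mg/L.

-2.6 mg/L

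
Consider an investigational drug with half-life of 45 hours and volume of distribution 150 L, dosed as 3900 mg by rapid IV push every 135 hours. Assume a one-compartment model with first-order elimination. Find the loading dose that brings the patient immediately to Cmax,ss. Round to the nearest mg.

4457 mg

f = (1/2)^(135/45) ≈ 0.125000; accumulation ratio R = 1/(1−f) ≈ 1.14286.
Loading dose to hit Cmax,ss on first dose: D_load = D_maint·R ≈ 3900 × 1.14286 ≈ 4457.15 mg.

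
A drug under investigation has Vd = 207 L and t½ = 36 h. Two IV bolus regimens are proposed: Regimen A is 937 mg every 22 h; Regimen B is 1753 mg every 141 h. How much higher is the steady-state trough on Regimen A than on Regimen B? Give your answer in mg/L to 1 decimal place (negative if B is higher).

Regimen A: f = (1/2)^(22/36) ≈ 0.6547; Cmin,ss = (937/207)·f/(1−f) ≈ 8.583 mg/L.
Regimen B: f = (1/2)^(141/36) ≈ 0.0662; Cmin,ss = (1753/207)·f/(1−f) ≈ 0.600 mg/L.
Difference ≈ 8.583 − 0.600 ≈ 7.983 mg/L.

8.0 mg/L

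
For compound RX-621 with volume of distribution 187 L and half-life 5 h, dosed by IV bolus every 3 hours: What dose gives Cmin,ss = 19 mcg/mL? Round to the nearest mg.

τ/t½ = 3/5 ≈ 0.6, so f = (1/2)^(3/5) ≈ 0.659754.
Cmin,ss = (D/Vd)·f/(1−f), so D = Cmin,ss·Vd·(1−f)/f.
D = 19 × 187 × (1−f)/f ≈ 19 × 187 × 0.51572 ≈ 1832.35 mg.

1832 mg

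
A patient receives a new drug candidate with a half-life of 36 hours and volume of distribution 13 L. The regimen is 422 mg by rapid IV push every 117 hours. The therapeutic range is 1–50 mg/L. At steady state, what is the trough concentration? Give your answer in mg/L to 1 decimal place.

k = ln2/t½ = ln2/36 ≈ 0.019254 h⁻¹; fraction remaining f = e^(−kτ) = e^(−0.019254×117) ≈ 0.1051.
Single-dose peak C₀ = D/Vd = 422/13 ≈ 32.462 mg/L.
Steady-state trough Cmin,ss = C₀·f/(1−f) ≈ 32.462 × 0.1051/0.8949 ≈ 3.812 mg/L.
Trough 3.8 mg/L vs MEC 1 mg/L: adequate.

3.8 mg/L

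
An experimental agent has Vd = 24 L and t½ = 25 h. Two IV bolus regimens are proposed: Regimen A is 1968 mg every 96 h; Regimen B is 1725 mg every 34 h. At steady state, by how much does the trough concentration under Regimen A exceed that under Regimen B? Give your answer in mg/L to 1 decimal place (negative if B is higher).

Regimen A: f = (1/2)^(96/25) ≈ 0.0698; Cmin,ss = (1968/24)·f/(1−f) ≈ 6.153 mg/L.
Regimen B: f = (1/2)^(34/25) ≈ 0.3896; Cmin,ss = (1725/24)·f/(1−f) ≈ 45.876 mg/L.
Difference ≈ 6.153 − 45.876 ≈ -39.723 mg/L.

-39.7 mg/L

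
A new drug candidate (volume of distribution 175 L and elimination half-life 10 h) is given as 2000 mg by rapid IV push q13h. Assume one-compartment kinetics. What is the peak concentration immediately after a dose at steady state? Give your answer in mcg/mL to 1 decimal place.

Over one 13-h interval, 13/10 ≈ 1.3 half-lives elapse, leaving f ≈ 0.4061 of each dose.
Accumulation ratio R = 1/(1 − f) ≈ 1/0.5939 ≈ 1.6838.
Each bolus raises the concentration by D/Vd = 2000/175 ≈ 11.429 mcg/mL.
Cmax,ss = C₀/(1 − f) ≈ 11.429/0.5939 ≈ 19.244 mcg/mL.

19.2 mcg/mL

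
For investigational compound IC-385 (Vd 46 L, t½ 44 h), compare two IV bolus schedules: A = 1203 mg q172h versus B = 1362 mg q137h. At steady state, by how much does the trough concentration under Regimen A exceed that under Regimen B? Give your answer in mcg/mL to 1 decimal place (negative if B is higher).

-2.0 mcg/mL

Regimen A: f = (1/2)^(172/44) ≈ 0.0666; Cmin,ss = (1203/46)·f/(1−f) ≈ 1.866 mcg/mL.
Regimen B: f = (1/2)^(137/44) ≈ 0.1155; Cmin,ss = (1362/46)·f/(1−f) ≈ 3.866 mcg/mL.
Difference ≈ 1.866 − 3.866 ≈ -2.000 mcg/mL.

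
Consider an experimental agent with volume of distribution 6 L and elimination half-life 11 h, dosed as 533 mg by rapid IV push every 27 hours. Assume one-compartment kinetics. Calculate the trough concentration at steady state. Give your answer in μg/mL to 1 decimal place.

19.8 μg/mL

Over one 27-h interval, 27/11 ≈ 2.4545 half-lives elapse, leaving f ≈ 0.1824 of each dose.
At steady state, accumulation factor R = 1/(1 − e^(−kτ)) ≈ 1.2231.
Each bolus raises the concentration by D/Vd = 533/6 ≈ 88.833 μg/mL.
Cmax,ss = C₀/(1 − f) ≈ 88.833/0.8176 ≈ 108.651 μg/mL.
One interval later, Cmin,ss = Cmax,ss·e^(−kτ) ≈ 108.651 × 0.1824 ≈ 19.818 μg/mL.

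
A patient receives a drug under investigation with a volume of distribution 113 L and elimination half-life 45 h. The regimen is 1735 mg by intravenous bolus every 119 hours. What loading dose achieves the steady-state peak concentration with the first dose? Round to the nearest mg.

2065 mg

f = (1/2)^(119/45) ≈ 0.159935; accumulation ratio R = 1/(1−f) ≈ 1.19038.
Loading dose to hit Cmax,ss on first dose: D_load = D_maint·R ≈ 1735 × 1.19038 ≈ 2065.31 mg.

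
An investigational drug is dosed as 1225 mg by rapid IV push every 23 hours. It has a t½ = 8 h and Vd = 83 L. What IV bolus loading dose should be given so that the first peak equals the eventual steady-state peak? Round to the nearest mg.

1418 mg

f = (1/2)^(23/8) ≈ 0.136313; accumulation ratio R = 1/(1−f) ≈ 1.15783.
Loading dose to hit Cmax,ss on first dose: D_load = D_maint·R ≈ 1225 × 1.15783 ≈ 1418.34 mg.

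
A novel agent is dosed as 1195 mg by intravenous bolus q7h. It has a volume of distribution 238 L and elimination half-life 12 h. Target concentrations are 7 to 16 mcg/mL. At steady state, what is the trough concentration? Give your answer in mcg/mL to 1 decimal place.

Over one 7-h interval, 7/12 ≈ 0.58333 half-lives elapse, leaving f ≈ 0.6674 of each dose.
At steady state, accumulation factor R = 1/(1 − e^(−kτ)) ≈ 3.0066.
Single-dose peak C₀ = D/Vd = 1195/238 ≈ 5.021 mcg/mL.
Cmax,ss = C₀/(1 − f) ≈ 5.021/0.3326 ≈ 15.096 mcg/mL.
One interval later, Cmin,ss = Cmax,ss·e^(−kτ) ≈ 15.096 × 0.6674 ≈ 10.075 mcg/mL.
Trough 10.1 mcg/mL vs MEC 7 mcg/mL: adequate.

10.1 mcg/mL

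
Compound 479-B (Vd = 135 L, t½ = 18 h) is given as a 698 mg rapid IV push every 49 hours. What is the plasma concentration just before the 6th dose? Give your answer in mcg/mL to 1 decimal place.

f = (1/2)^(τ/t½) = (1/2)^(49/18) ≈ 0.1515.
C₀ = D/Vd = 698/135 ≈ 5.170 mcg/mL.
Before the 6th dose, 5 doses have been given. Superposition: Cmin = C₀·(f + f² + … + f^5).
≈ 5.170 × (0.1515 + 0.0230 + 0.0035 + 0.0005 + 0.0001) ≈ 5.170 × 0.1786 ≈ 0.923 mcg/mL.

0.9 mcg/mL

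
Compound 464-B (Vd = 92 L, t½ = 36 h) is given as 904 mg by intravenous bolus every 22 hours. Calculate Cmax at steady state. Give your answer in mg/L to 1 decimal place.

28.5 mg/L

k = ln2/t½ = ln2/36 ≈ 0.019254 h⁻¹; fraction remaining f = e^(−kτ) = e^(−0.019254×22) ≈ 0.6547.
Accumulation ratio R = 1/(1 − f) ≈ 1/0.3453 ≈ 2.8960.
Single-dose peak C₀ = D/Vd = 904/92 ≈ 9.826 mg/L.
Steady-state peak Cmax,ss = C₀·R ≈ 9.826 × 2.8960 ≈ 28.456 mg/L.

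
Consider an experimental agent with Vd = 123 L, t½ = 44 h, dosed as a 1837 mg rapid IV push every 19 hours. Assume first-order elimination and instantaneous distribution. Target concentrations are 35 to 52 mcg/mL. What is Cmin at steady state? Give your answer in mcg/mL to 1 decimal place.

42.8 mcg/mL

Over one 19-h interval, 19/44 ≈ 0.43182 half-lives elapse, leaving f ≈ 0.7413 of each dose.
At steady state, accumulation factor R = 1/(1 − e^(−kτ)) ≈ 3.8655.
Each bolus raises the concentration by D/Vd = 1837/123 ≈ 14.935 mcg/mL.
Cmax,ss = C₀/(1 − f) ≈ 14.935/0.2587 ≈ 57.731 mcg/mL.
Steady-state trough Cmin,ss = Cmax,ss·f ≈ 57.731 × 0.7413 ≈ 42.796 mcg/mL.
Trough 42.8 mcg/mL vs MEC 35 mcg/mL: adequate.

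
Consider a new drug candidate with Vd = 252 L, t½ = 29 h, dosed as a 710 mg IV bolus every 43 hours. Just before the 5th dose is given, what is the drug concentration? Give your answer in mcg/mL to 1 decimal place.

1.5 mcg/mL

f = (1/2)^(τ/t½) = (1/2)^(43/29) ≈ 0.3578.
C₀ = D/Vd = 710/252 ≈ 2.817 mcg/mL.
Before the 5th dose, 4 doses have been given. Superposition: Cmin = C₀·(f + f² + … + f^4).
≈ 2.817 × (0.3578 + 0.1280 + 0.0458 + 0.0164) ≈ 2.817 × 0.5480 ≈ 1.544 mcg/mL.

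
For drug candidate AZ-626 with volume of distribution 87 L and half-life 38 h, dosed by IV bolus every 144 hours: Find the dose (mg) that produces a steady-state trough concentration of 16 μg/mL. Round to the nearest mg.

17856 mg

τ/t½ = 144/38 ≈ 3.7895, so f = (1/2)^(144/38) ≈ 0.072319.
Cmin,ss = (D/Vd)·f/(1−f), so D = Cmin,ss·Vd·(1−f)/f.
D = 16 × 87 × (1−f)/f ≈ 16 × 87 × 12.82762 ≈ 17856.05 mg.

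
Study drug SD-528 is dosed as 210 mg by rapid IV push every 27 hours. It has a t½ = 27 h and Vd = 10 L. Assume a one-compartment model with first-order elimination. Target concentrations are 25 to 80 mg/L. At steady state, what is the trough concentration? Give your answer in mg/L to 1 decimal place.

τ = 27 h = 1 half-life, so f = (1/2)^1 = 0.5.
At steady state, R = 1/(1 − 0.5) = 2/1.
Single-dose peak C₀ = D/Vd = 210/10 = 21 mg/L.
Steady-state peak Cmax,ss = C₀·R = 21 × 2/1 ≈ 42.000 mg/L.
Steady-state trough Cmin,ss = Cmax,ss·f ≈ 42.000 × 0.5 ≈ 21.000 mg/L.
Trough 21.0 mg/L vs MEC 25 mg/L: subtherapeutic.

21.0 mg/L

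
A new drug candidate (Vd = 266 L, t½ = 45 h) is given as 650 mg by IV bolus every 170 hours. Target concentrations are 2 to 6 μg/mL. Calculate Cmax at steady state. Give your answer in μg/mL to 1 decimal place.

k = ln2/t½ = ln2/45 ≈ 0.015403 h⁻¹; fraction remaining f = e^(−kτ) = e^(−0.015403×170) ≈ 0.0729.
At steady state, accumulation factor R = 1/(1 − e^(−kτ)) ≈ 1.0786.
Single-dose peak C₀ = D/Vd = 650/266 ≈ 2.444 μg/mL.
Steady-state peak Cmax,ss = C₀·R ≈ 2.444 × 1.0786 ≈ 2.636 μg/mL.
Peak 2.6 μg/mL vs MTC 6 μg/mL: below toxic threshold.

2.6 μg/mL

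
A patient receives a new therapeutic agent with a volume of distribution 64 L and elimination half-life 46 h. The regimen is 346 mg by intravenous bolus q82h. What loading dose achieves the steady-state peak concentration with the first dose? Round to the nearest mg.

f = (1/2)^(82/46) ≈ 0.290657; accumulation ratio R = 1/(1−f) ≈ 1.40976.
Loading dose to hit Cmax,ss on first dose: D_load = D_maint·R ≈ 346 × 1.40976 ≈ 487.78 mg.

488 mg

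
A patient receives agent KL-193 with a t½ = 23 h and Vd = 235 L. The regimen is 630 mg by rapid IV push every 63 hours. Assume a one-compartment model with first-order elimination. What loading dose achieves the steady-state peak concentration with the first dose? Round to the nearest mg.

741 mg

f = (1/2)^(63/23) ≈ 0.149775; accumulation ratio R = 1/(1−f) ≈ 1.17616.
Loading dose to hit Cmax,ss on first dose: D_load = D_maint·R ≈ 630 × 1.17616 ≈ 740.98 mg.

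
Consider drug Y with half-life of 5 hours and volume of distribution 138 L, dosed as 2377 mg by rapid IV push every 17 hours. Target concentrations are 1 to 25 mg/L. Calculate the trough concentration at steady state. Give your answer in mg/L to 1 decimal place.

1.8 mg/L

k = ln2/t½ = ln2/5 ≈ 0.138629 h⁻¹; fraction remaining f = e^(−kτ) = e^(−0.138629×17) ≈ 0.0947.
At steady state, accumulation factor R = 1/(1 − e^(−kτ)) ≈ 1.1046.
Single-dose peak C₀ = D/Vd = 2377/138 ≈ 17.225 mg/L.
Cmax,ss = C₀/(1 − f) ≈ 17.225/0.9053 ≈ 19.027 mg/L.
Steady-state trough Cmin,ss = Cmax,ss·f ≈ 19.027 × 0.0947 ≈ 1.802 mg/L.
Trough 1.8 mg/L vs MEC 1 mg/L: adequate.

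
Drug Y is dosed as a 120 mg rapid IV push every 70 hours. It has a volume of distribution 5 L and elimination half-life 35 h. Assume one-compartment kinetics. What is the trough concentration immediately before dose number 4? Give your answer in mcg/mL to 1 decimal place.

f = (1/2)^(τ/t½) = (1/2)^(70/35) ≈ 0.2500.
C₀ = D/Vd = 120/5 ≈ 24.000 mcg/mL.
Before the 4th dose, 3 doses have been given. Superposition: Cmin = C₀·(f + f² + … + f^3).
≈ 24.000 × (0.2500 + 0.0625 + 0.0156) ≈ 24.000 × 0.3281 ≈ 7.874 mcg/mL.

7.9 mcg/mL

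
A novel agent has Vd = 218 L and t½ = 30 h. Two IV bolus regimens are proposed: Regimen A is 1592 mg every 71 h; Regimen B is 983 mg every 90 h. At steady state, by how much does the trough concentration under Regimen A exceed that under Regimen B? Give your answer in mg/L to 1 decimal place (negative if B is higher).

Regimen A: f = (1/2)^(71/30) ≈ 0.1939; Cmin,ss = (1592/218)·f/(1−f) ≈ 1.757 mg/L.
Regimen B: f = (1/2)^(90/30) ≈ 0.1250; Cmin,ss = (983/218)·f/(1−f) ≈ 0.644 mg/L.
Difference ≈ 1.757 − 0.644 ≈ 1.113 mg/L.

1.1 mg/L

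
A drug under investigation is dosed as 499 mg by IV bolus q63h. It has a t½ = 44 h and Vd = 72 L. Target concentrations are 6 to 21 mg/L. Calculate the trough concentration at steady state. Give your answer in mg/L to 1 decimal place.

4.1 mg/L

Over one 63-h interval, 63/44 ≈ 1.4318 half-lives elapse, leaving f ≈ 0.3707 of each dose.
Single-dose peak C₀ = D/Vd = 499/72 ≈ 6.931 mg/L.
Steady-state trough Cmin,ss = C₀·f/(1−f) ≈ 6.931 × 0.3707/0.6293 ≈ 4.083 mg/L.
Trough 4.1 mg/L vs MEC 6 mg/L: subtherapeutic.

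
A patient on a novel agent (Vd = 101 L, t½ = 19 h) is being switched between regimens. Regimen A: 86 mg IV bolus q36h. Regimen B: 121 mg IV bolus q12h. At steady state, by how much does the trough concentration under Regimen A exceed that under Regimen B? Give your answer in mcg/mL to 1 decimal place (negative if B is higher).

-1.9 mcg/mL

Regimen A: f = (1/2)^(36/19) ≈ 0.2689; Cmin,ss = (86/101)·f/(1−f) ≈ 0.313 mcg/mL.
Regimen B: f = (1/2)^(12/19) ≈ 0.6455; Cmin,ss = (121/101)·f/(1−f) ≈ 2.181 mcg/mL.
Difference ≈ 0.313 − 2.181 ≈ -1.868 mcg/mL.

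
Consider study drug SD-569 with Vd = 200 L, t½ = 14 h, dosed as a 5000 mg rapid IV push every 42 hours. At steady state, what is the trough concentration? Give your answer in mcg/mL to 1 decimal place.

3.6 mcg/mL

The dosing interval is 3 half-lives, so f = 2^(−3) = 0.125.
At steady state, R = 1/(1 − 0.125) = 8/7.
Single-dose peak C₀ = D/Vd = 5000/200 = 25 mcg/mL.
Steady-state peak Cmax,ss = C₀·R = 25 × 8/7 ≈ 28.571 mcg/mL.
Steady-state trough Cmin,ss = Cmax,ss·f ≈ 28.571 × 0.125 ≈ 3.571 mcg/mL.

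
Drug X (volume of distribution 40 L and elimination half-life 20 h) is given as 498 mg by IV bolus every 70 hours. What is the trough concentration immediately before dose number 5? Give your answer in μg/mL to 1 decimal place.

f = (1/2)^(τ/t½) = (1/2)^(70/20) ≈ 0.0884.
C₀ = D/Vd = 498/40 ≈ 12.450 μg/mL.
Before the 5th dose, 4 doses have been given. Superposition: Cmin = C₀·(f + f² + … + f^4).
≈ 12.450 × (0.0884 + 0.0078 + 0.0007 + 0.0001) ≈ 12.450 × 0.0970 ≈ 1.208 μg/mL.

1.2 μg/mL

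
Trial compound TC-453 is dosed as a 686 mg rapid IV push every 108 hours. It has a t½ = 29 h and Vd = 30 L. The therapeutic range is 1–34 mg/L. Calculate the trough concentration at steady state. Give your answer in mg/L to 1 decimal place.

1.9 mg/L

Over one 108-h interval, 108/29 ≈ 3.7241 half-lives elapse, leaving f ≈ 0.0757 of each dose.
At steady state, accumulation factor R = 1/(1 − e^(−kτ)) ≈ 1.0819.
Each bolus raises the concentration by D/Vd = 686/30 ≈ 22.867 mg/L.
Steady-state peak Cmax,ss = C₀·R ≈ 22.867 × 1.0819 ≈ 24.740 mg/L.
One interval later, Cmin,ss = Cmax,ss·e^(−kτ) ≈ 24.740 × 0.0757 ≈ 1.873 mg/L.
Trough 1.9 mg/L vs MEC 1 mg/L: adequate.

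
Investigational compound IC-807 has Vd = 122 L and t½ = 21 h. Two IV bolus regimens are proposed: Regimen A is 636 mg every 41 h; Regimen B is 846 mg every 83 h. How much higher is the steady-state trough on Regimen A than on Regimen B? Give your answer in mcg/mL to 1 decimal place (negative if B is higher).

1.3 mcg/mL

Regimen A: f = (1/2)^(41/21) ≈ 0.2584; Cmin,ss = (636/122)·f/(1−f) ≈ 1.816 mcg/mL.
Regimen B: f = (1/2)^(83/21) ≈ 0.0646; Cmin,ss = (846/122)·f/(1−f) ≈ 0.479 mcg/mL.
Difference ≈ 1.816 − 0.479 ≈ 1.337 mcg/mL.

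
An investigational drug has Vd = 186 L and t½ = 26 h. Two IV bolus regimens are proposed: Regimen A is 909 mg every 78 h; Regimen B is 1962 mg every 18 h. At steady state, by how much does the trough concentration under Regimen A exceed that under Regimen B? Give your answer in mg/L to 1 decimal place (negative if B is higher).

Regimen A: f = (1/2)^(78/26) ≈ 0.1250; Cmin,ss = (909/186)·f/(1−f) ≈ 0.698 mg/L.
Regimen B: f = (1/2)^(18/26) ≈ 0.6189; Cmin,ss = (1962/186)·f/(1−f) ≈ 17.130 mg/L.
Difference ≈ 0.698 − 17.130 ≈ -16.432 mg/L.

-16.4 mg/L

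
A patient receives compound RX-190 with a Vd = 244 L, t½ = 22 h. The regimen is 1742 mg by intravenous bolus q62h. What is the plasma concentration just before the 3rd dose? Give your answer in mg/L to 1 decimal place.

1.2 mg/L

f = (1/2)^(τ/t½) = (1/2)^(62/22) ≈ 0.1418.
C₀ = D/Vd = 1742/244 ≈ 7.139 mg/L.
Before the 3rd dose, 2 doses have been given. Superposition: Cmin = C₀·(f + f²).
≈ 7.139 × (0.1418 + 0.0201) ≈ 7.139 × 0.1619 ≈ 1.156 mg/L.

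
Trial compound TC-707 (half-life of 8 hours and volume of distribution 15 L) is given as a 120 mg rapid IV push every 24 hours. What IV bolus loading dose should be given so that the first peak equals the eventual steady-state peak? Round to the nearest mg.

137 mg

f = (1/2)^(24/8) ≈ 0.125000; accumulation ratio R = 1/(1−f) ≈ 1.14286.
Loading dose to hit Cmax,ss on first dose: D_load = D_maint·R ≈ 120 × 1.14286 ≈ 137.14 mg.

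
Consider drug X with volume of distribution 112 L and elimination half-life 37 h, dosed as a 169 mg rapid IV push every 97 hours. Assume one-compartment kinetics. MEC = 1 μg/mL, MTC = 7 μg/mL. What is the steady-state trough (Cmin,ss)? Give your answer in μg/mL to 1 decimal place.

0.3 μg/mL

Over one 97-h interval, 97/37 ≈ 2.6216 half-lives elapse, leaving f ≈ 0.1625 of each dose.
Each bolus raises the concentration by D/Vd = 169/112 ≈ 1.509 μg/mL.
Steady-state trough Cmin,ss = C₀·f/(1−f) ≈ 1.509 × 0.1625/0.8375 ≈ 0.293 μg/mL.
Trough 0.3 μg/mL vs MEC 1 μg/mL: subtherapeutic.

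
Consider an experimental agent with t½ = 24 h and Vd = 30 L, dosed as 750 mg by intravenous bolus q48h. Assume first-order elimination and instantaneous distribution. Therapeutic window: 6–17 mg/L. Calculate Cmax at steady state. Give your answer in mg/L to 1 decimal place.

33.3 mg/L

τ = 48 h = 2 half-lives, so f = (1/2)^2 = 0.25.
Accumulation ratio R = 1/(1 − f) = 1/0.75 = 4/3.
Single-dose peak C₀ = D/Vd = 750/30 = 25 mg/L.
Steady-state peak Cmax,ss = C₀·R = 25 × 4/3 ≈ 33.333 mg/L.
Peak 33.3 mg/L vs MTC 17 mg/L: exceeds toxic threshold.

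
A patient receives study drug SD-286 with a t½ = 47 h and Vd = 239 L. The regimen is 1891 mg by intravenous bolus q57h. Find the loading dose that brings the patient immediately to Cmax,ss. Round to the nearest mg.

f = (1/2)^(57/47) ≈ 0.431441; accumulation ratio R = 1/(1−f) ≈ 1.75883.
Loading dose to hit Cmax,ss on first dose: D_load = D_maint·R ≈ 1891 × 1.75883 ≈ 3325.95 mg.

3326 mg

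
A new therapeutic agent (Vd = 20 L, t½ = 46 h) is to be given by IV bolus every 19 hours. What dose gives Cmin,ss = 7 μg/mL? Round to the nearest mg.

τ/t½ = 19/46 ≈ 0.41304, so f = (1/2)^(19/46) ≈ 0.751037.
Cmin,ss = (D/Vd)·f/(1−f), so D = Cmin,ss·Vd·(1−f)/f.
D = 7 × 20 × (1−f)/f ≈ 7 × 20 × 0.33149 ≈ 46.41 mg.

46 mg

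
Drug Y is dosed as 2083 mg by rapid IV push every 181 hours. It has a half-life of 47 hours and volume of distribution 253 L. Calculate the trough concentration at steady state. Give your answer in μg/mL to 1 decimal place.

0.6 μg/mL

Over one 181-h interval, 181/47 ≈ 3.8511 half-lives elapse, leaving f ≈ 0.0693 of each dose.
At steady state, accumulation factor R = 1/(1 − e^(−kτ)) ≈ 1.0745.
Each bolus raises the concentration by D/Vd = 2083/253 ≈ 8.233 μg/mL.
Steady-state peak Cmax,ss = C₀·R ≈ 8.233 × 1.0745 ≈ 8.846 μg/mL.
Steady-state trough Cmin,ss = Cmax,ss·f ≈ 8.846 × 0.0693 ≈ 0.613 μg/mL.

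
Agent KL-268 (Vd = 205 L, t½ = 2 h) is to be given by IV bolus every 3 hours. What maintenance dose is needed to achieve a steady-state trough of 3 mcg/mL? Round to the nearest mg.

1124 mg

τ/t½ = 3/2 ≈ 1.5, so f = (1/2)^(3/2) ≈ 0.353553.
Cmin,ss = (D/Vd)·f/(1−f), so D = Cmin,ss·Vd·(1−f)/f.
D = 3 × 205 × (1−f)/f ≈ 3 × 205 × 1.82843 ≈ 1124.48 mg.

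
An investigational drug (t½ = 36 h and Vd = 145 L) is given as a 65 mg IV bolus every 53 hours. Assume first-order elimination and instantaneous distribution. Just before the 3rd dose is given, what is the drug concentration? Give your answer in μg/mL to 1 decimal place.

0.2 μg/mL

f = (1/2)^(τ/t½) = (1/2)^(53/36) ≈ 0.3604.
C₀ = D/Vd = 65/145 ≈ 0.448 μg/mL.
Before the 3rd dose, 2 doses have been given. Superposition: Cmin = C₀·(f + f²).
≈ 0.448 × (0.3604 + 0.1299) ≈ 0.448 × 0.4903 ≈ 0.220 μg/mL.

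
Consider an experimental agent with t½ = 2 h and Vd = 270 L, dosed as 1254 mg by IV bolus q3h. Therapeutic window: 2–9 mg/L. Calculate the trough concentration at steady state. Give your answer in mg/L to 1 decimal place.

2.5 mg/L

Over one 3-h interval, 3/2 ≈ 1.5 half-lives elapse, leaving f ≈ 0.3536 of each dose.
Single-dose peak C₀ = D/Vd = 1254/270 ≈ 4.644 mg/L.
Steady-state trough Cmin,ss = C₀·f/(1−f) ≈ 4.644 × 0.3536/0.6464 ≈ 2.540 mg/L.
Trough 2.5 mg/L vs MEC 2 mg/L: adequate.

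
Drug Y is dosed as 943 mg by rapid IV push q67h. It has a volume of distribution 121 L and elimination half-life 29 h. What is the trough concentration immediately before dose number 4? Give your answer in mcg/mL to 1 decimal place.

f = (1/2)^(τ/t½) = (1/2)^(67/29) ≈ 0.2016.
C₀ = D/Vd = 943/121 ≈ 7.793 mcg/mL.
Before the 4th dose, 3 doses have been given. Superposition: Cmin = C₀·(f + f² + … + f^3).
≈ 7.793 × (0.2016 + 0.0406 + 0.0082) ≈ 7.793 × 0.2504 ≈ 1.951 mcg/mL.

2.0 mcg/mL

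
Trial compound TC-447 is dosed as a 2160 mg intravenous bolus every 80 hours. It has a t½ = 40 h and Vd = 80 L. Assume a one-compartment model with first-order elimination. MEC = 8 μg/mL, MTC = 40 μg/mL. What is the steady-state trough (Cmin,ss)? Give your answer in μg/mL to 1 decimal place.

The dosing interval is 2 half-lives, so f = 2^(−2) = 0.25.
Accumulation ratio R = 1/(1 − f) = 1/0.75 = 4/3.
Single-dose peak C₀ = D/Vd = 2160/80 = 27 μg/mL.
Steady-state peak Cmax,ss = C₀·R = 27 × 4/3 ≈ 36.000 μg/mL.
Steady-state trough Cmin,ss = Cmax,ss·f ≈ 36.000 × 0.25 ≈ 9.000 μg/mL.
Trough 9.0 μg/mL vs MEC 8 μg/mL: adequate.

9.0 μg/mL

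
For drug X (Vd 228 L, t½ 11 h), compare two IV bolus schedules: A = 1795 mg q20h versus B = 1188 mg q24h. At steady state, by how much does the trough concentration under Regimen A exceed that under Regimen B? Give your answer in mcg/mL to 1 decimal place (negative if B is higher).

Regimen A: f = (1/2)^(20/11) ≈ 0.2836; Cmin,ss = (1795/228)·f/(1−f) ≈ 3.117 mcg/mL.
Regimen B: f = (1/2)^(24/11) ≈ 0.2204; Cmin,ss = (1188/228)·f/(1−f) ≈ 1.473 mcg/mL.
Difference ≈ 3.117 − 1.473 ≈ 1.644 mcg/mL.

1.6 mcg/mL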